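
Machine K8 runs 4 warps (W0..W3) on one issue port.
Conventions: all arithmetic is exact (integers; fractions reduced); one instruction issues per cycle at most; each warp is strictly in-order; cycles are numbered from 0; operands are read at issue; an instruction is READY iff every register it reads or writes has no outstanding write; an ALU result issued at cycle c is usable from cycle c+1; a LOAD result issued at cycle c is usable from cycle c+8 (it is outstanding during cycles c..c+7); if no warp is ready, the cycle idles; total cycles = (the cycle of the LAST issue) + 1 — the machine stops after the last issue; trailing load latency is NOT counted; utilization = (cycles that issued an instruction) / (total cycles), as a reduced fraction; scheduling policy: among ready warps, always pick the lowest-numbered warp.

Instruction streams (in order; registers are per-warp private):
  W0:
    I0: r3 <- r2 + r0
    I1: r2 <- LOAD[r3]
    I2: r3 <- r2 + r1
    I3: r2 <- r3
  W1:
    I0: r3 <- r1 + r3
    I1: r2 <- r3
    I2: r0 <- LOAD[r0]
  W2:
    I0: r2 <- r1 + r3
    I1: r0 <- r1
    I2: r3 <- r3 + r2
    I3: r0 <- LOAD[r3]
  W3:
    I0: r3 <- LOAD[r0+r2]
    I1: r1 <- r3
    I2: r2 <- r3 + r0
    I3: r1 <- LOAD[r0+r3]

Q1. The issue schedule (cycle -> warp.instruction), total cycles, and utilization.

cycle 0: W0.I0
cycle 1: W0.I1
cycle 2: W1.I0
cycle 3: W1.I1
cycle 4: W1.I2
cycle 5: W2.I0
cycle 6: W2.I1
cycle 7: W2.I2
cycle 8: W2.I3
cycle 9: W0.I2
cycle 10: W0.I3
cycle 11: W3.I0
cycle 12: idle
cycle 13: idle
cycle 14: idle
cycle 15: idle
cycle 16: idle
cycle 17: idle
cycle 18: idle
cycle 19: W3.I1
cycle 20: W3.I2
cycle 21: W3.I3

Answer: 22 cycles, utilization 15/22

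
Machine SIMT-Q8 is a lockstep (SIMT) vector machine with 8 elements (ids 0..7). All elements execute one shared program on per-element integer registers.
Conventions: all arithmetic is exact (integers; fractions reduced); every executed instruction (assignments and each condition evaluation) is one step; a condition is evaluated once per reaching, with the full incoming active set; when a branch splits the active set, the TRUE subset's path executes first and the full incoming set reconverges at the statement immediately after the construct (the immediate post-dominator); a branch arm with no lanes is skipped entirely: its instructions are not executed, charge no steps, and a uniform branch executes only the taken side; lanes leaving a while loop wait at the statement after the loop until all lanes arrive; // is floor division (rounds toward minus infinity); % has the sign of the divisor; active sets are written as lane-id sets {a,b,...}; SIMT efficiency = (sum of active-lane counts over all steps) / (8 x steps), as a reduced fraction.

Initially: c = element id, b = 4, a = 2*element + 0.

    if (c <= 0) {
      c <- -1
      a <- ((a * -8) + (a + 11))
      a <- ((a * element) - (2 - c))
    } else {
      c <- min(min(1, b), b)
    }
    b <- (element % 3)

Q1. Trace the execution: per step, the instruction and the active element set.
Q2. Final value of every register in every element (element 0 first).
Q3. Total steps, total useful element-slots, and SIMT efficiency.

step 0: eval (c <= 0)                {0,1,2,3,4,5,6,7}
step 1: c <- -1                      {0}
step 2: a <- ((a * -8) + (a + 11))   {0}
step 3: a <- ((a * element) - (2 - c)) {0}
step 4: c <- min(min(1, b), b)       {1,2,3,4,5,6,7}
step 5: b <- (element % 3)           {0,1,2,3,4,5,6,7}

Answer: 6 steps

c: -1,1,1,1,1,1,1,1
b: 0,1,2,0,1,2,0,1
a: -3,2,4,6,8,10,12,14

steps = 6; useful = 26; efficiency = 26/48 = 13/24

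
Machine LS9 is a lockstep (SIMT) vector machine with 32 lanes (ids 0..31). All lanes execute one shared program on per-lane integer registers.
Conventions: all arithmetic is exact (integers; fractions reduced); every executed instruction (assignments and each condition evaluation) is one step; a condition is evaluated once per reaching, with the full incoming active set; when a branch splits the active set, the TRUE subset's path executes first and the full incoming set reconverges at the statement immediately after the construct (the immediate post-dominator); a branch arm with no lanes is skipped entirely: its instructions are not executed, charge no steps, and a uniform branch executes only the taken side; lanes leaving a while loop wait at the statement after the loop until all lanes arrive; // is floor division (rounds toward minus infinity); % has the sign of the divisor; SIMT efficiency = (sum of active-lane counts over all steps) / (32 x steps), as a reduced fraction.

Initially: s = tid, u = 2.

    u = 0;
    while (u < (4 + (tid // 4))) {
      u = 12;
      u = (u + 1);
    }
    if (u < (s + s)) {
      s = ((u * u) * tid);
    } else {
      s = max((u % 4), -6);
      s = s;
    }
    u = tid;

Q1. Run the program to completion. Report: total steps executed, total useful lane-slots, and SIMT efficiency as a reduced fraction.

Answer: 10 steps, 263 useful, 263/320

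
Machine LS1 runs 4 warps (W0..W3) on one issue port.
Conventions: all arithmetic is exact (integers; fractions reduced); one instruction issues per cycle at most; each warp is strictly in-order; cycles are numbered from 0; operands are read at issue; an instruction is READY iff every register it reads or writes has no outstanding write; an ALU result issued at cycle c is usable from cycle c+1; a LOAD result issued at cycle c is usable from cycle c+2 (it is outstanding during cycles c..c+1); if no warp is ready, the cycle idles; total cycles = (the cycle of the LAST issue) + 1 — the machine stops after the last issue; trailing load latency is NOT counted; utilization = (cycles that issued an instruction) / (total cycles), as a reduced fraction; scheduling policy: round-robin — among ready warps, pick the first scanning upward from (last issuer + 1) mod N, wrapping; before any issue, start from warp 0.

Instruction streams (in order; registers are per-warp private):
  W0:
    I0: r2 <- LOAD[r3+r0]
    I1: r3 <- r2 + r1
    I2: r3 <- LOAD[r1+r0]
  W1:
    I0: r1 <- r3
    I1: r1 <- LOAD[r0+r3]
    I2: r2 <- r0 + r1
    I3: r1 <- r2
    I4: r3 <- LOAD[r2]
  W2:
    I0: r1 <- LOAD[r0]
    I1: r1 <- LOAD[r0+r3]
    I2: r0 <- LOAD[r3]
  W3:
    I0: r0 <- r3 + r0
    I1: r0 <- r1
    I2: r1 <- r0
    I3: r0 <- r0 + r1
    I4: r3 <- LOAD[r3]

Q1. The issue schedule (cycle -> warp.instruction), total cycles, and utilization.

cycle 0: W0.I0
cycle 1: W1.I0
cycle 2: W2.I0
cycle 3: W3.I0
cycle 4: W0.I1
cycle 5: W1.I1
cycle 6: W2.I1
cycle 7: W3.I1
cycle 8: W0.I2
cycle 9: W1.I2
cycle 10: W2.I2
cycle 11: W3.I2
cycle 12: W1.I3
cycle 13: W3.I3
cycle 14: W1.I4
cycle 15: W3.I4

Answer: 16 cycles, utilization 1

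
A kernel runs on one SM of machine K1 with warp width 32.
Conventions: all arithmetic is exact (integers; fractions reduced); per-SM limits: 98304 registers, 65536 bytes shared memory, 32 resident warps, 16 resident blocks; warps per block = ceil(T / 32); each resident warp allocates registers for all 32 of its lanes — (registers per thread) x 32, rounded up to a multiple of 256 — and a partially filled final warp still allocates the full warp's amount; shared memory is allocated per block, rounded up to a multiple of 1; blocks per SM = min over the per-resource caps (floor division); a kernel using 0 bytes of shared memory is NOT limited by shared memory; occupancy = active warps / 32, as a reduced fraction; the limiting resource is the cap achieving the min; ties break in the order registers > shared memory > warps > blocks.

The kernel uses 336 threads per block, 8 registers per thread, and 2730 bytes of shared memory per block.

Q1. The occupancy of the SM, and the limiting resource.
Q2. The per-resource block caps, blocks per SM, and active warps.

Answer: occupancy 11/16, limited by warps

registers: 34 blocks
shared memory: 24 blocks
warps: 2 blocks
blocks: 16 blocks

Answer: 2 blocks, 22 active warps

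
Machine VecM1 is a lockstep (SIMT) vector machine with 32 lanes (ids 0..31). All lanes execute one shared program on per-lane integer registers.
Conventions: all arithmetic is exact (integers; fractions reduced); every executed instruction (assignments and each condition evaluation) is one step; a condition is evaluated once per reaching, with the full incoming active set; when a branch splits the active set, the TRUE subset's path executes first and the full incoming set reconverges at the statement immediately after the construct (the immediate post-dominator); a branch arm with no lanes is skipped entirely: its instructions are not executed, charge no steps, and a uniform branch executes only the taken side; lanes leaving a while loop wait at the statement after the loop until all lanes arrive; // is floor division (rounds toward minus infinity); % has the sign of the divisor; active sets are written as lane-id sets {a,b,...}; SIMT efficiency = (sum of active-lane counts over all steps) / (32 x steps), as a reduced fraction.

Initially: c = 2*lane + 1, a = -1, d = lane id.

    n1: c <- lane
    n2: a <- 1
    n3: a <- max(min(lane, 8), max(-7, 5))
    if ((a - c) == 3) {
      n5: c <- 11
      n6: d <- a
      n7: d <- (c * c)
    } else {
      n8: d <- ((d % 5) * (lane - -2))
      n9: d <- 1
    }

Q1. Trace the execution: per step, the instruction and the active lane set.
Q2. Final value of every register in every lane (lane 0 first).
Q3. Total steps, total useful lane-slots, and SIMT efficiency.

step 0: c <- lane                    {0,1,2,3,4,5,6,7,8,9,10,11,12,13,14,15,16,17,18,19,20,21,22,23,24,25,26,27,28,29,30,31}
step 1: a <- 1                       {0,1,2,3,4,5,6,7,8,9,10,11,12,13,14,15,16,17,18,19,20,21,22,23,24,25,26,27,28,29,30,31}
step 2: a <- max(min(lane, 8), max(-7, 5)) {0,1,2,3,4,5,6,7,8,9,10,11,12,13,14,15,16,17,18,19,20,21,22,23,24,25,26,27,28,29,30,31}
step 3: eval ((a - c) == 3)          {0,1,2,3,4,5,6,7,8,9,10,11,12,13,14,15,16,17,18,19,20,21,22,23,24,25,26,27,28,29,30,31}
step 4: c <- 11                      {2}
step 5: d <- a                       {2}
step 6: d <- (c * c)                 {2}
step 7: d <- ((d % 5) * (lane - -2)) {0,1,3,4,5,6,7,8,9,10,11,12,13,14,15,16,17,18,19,20,21,22,23,24,25,26,27,28,29,30,31}
step 8: d <- 1                       {0,1,3,4,5,6,7,8,9,10,11,12,13,14,15,16,17,18,19,20,21,22,23,24,25,26,27,28,29,30,31}

Answer: 9 steps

c: 0,1,11,3,4,5,6,7,8,9,10,11,12,13,14,15,16,17,18,19,20,21,22,23,24,25,26,27,28,29,30,31
a: 5,5,5,5,5,5,6,7,8,8,8,8,8,8,8,8,8,8,8,8,8,8,8,8,8,8,8,8,8,8,8,8
d: 1,1,121,1,1,1,1,1,1,1,1,1,1,1,1,1,1,1,1,1,1,1,1,1,1,1,1,1,1,1,1,1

steps = 9; useful = 193; efficiency = 193/288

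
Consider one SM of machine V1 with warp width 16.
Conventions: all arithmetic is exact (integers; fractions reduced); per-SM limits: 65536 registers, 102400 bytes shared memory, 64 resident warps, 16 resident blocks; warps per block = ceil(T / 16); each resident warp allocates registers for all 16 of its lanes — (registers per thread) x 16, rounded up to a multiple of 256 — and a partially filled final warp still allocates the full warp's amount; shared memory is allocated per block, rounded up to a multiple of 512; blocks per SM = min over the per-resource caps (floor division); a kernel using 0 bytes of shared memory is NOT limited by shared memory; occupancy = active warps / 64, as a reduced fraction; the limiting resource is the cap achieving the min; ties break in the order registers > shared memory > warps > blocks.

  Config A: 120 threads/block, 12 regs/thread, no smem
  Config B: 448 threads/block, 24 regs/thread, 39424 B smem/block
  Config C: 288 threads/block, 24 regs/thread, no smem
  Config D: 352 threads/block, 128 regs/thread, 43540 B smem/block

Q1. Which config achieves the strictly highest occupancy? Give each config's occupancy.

occupancies: A 1, B 7/8, C 27/32, D 11/32

Answer: A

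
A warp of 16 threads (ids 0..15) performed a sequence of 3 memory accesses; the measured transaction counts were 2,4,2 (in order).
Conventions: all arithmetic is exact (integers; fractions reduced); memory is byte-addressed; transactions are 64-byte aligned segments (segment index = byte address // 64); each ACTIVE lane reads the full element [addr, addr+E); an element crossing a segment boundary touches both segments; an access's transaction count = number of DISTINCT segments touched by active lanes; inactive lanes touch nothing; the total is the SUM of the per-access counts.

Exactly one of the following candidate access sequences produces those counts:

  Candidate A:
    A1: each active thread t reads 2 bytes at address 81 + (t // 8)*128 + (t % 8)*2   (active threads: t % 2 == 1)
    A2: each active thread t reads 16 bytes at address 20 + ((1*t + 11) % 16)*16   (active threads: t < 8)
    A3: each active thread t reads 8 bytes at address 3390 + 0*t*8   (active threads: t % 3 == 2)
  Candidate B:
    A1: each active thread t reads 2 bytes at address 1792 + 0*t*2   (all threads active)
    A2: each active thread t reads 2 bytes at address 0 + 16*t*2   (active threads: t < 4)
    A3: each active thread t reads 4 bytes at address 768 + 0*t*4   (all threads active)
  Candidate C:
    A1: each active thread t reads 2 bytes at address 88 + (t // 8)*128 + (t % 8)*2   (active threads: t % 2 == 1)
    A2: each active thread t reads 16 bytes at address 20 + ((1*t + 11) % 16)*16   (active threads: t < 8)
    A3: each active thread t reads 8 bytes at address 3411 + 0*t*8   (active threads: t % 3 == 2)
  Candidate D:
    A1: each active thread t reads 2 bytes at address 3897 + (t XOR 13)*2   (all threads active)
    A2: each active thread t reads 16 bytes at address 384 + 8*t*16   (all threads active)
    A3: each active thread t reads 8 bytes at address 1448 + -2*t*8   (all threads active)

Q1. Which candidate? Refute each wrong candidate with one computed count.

B: A1 gives 1 transaction, not 2
C: A3 gives 1 transaction, not 2
D: A2 gives 16 transactions, not 4
A: all counts match (2,4,2)

Answer: A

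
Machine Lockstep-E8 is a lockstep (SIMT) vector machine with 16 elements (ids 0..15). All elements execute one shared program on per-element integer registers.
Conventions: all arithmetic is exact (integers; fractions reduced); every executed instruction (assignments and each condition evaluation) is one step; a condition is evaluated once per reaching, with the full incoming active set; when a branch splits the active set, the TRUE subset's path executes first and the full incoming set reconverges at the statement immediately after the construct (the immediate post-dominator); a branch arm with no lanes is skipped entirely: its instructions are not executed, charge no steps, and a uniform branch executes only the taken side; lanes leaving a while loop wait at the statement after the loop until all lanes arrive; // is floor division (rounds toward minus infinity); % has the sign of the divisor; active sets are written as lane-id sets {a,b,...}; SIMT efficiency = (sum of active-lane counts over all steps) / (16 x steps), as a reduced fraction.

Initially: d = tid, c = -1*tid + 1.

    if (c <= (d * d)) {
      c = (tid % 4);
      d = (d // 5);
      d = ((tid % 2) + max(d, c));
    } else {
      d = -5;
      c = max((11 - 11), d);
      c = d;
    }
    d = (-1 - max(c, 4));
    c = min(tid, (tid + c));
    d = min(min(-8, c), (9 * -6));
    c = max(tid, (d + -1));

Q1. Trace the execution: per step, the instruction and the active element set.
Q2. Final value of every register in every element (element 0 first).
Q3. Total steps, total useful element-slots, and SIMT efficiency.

step 0: eval (c <= (d * d))          {0,1,2,3,4,5,6,7,8,9,10,11,12,13,14,15}
step 1: c <- (tid % 4)               {1,2,3,4,5,6,7,8,9,10,11,12,13,14,15}
step 2: d <- (d // 5)                {1,2,3,4,5,6,7,8,9,10,11,12,13,14,15}
step 3: d <- ((tid % 2) + max(d, c)) {1,2,3,4,5,6,7,8,9,10,11,12,13,14,15}
step 4: d <- -5                      {0}
step 5: c <- max((11 - 11), d)       {0}
step 6: c <- d                       {0}
step 7: d <- (-1 - max(c, 4))        {0,1,2,3,4,5,6,7,8,9,10,11,12,13,14,15}
step 8: c <- min(tid, (tid + c))     {0,1,2,3,4,5,6,7,8,9,10,11,12,13,14,15}
step 9: d <- min(min(-8, c), (9 * -6)) {0,1,2,3,4,5,6,7,8,9,10,11,12,13,14,15}
step 10: c <- max(tid, (d + -1))      {0,1,2,3,4,5,6,7,8,9,10,11,12,13,14,15}

Answer: 11 steps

d: -54,-54,-54,-54,-54,-54,-54,-54,-54,-54,-54,-54,-54,-54,-54,-54
c: 0,1,2,3,4,5,6,7,8,9,10,11,12,13,14,15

steps = 11; useful = 128; efficiency = 128/176 = 8/11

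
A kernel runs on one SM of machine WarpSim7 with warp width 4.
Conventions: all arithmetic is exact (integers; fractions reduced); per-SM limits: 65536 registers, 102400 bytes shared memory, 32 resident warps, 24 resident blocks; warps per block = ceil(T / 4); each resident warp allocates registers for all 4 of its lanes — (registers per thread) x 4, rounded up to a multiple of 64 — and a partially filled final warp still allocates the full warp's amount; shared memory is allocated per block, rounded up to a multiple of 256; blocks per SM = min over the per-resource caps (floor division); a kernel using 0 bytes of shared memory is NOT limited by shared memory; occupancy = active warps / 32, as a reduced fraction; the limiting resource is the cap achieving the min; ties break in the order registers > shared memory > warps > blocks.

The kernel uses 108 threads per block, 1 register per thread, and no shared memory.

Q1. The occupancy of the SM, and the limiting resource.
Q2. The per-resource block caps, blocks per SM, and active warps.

Answer: occupancy 27/32, limited by warps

registers: 37 blocks
shared memory: no limit (kernel uses none)
warps: 1 block
blocks: 24 blocks

Answer: 1 block, 27 active warps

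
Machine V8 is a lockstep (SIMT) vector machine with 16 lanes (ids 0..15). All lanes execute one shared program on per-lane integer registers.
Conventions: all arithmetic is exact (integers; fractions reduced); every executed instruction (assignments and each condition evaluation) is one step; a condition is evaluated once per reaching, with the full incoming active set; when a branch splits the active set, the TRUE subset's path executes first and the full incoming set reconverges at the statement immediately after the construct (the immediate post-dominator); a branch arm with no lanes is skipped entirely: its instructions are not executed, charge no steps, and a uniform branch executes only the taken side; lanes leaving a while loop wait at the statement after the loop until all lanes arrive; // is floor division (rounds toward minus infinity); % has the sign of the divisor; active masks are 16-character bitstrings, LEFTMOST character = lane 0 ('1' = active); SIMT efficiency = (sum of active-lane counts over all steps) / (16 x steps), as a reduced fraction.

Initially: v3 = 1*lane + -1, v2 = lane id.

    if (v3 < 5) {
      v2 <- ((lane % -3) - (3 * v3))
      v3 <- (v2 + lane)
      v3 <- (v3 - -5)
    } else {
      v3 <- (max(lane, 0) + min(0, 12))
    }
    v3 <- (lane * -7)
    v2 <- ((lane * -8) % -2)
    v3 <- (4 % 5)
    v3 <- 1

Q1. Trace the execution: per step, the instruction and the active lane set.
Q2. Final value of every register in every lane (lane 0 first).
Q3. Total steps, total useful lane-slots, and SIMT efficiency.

step 0: eval (v3 < 5)                1111111111111111
step 1: v2 <- ((lane % -3) - (3 * v3)) 1111110000000000
step 2: v3 <- (v2 + lane)            1111110000000000
step 3: v3 <- (v3 - -5)              1111110000000000
step 4: v3 <- (max(lane, 0) + min(0, 12)) 0000001111111111
step 5: v3 <- (lane * -7)            1111111111111111
step 6: v2 <- ((lane * -8) % -2)     1111111111111111
step 7: v3 <- (4 % 5)                1111111111111111
step 8: v3 <- 1                      1111111111111111

Answer: 9 steps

v3: 1,1,1,1,1,1,1,1,1,1,1,1,1,1,1,1
v2: 0,0,0,0,0,0,0,0,0,0,0,0,0,0,0,0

steps = 9; useful = 108; efficiency = 108/144 = 3/4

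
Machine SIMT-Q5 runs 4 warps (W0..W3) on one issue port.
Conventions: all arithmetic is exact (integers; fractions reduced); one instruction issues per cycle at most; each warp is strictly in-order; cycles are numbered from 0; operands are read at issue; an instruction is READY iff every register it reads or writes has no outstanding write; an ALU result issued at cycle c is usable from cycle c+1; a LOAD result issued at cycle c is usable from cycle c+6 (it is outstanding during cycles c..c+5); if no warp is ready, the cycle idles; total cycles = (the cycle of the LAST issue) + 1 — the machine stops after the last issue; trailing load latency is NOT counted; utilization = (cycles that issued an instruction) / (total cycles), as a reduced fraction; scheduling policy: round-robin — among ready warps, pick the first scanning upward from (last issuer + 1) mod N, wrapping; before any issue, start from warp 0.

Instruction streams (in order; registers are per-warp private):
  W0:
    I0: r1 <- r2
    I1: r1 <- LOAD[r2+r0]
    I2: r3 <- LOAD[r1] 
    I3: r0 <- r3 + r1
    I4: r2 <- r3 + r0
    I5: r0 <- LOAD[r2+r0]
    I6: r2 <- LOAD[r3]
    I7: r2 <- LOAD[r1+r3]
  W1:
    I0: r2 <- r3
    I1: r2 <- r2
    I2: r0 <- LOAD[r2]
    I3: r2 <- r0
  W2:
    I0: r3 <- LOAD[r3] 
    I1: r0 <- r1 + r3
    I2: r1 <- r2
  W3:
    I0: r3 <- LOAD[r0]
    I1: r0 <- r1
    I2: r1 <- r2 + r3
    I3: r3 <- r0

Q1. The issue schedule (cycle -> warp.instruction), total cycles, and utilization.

cycle 0: W0.I0
cycle 1: W1.I0
cycle 2: W2.I0
cycle 3: W3.I0
cycle 4: W0.I1
cycle 5: W1.I1
cycle 6: W3.I1
cycle 7: W1.I2
cycle 8: W2.I1
cycle 9: W3.I2
cycle 10: W0.I2
cycle 11: W2.I2
cycle 12: W3.I3
cycle 13: W1.I3
cycle 14: idle
cycle 15: idle
cycle 16: W0.I3
cycle 17: W0.I4
cycle 18: W0.I5
cycle 19: W0.I6
cycle 20: idle
cycle 21: idle
cycle 22: idle
cycle 23: idle
cycle 24: idle
cycle 25: W0.I7

Answer: 26 cycles, utilization 19/26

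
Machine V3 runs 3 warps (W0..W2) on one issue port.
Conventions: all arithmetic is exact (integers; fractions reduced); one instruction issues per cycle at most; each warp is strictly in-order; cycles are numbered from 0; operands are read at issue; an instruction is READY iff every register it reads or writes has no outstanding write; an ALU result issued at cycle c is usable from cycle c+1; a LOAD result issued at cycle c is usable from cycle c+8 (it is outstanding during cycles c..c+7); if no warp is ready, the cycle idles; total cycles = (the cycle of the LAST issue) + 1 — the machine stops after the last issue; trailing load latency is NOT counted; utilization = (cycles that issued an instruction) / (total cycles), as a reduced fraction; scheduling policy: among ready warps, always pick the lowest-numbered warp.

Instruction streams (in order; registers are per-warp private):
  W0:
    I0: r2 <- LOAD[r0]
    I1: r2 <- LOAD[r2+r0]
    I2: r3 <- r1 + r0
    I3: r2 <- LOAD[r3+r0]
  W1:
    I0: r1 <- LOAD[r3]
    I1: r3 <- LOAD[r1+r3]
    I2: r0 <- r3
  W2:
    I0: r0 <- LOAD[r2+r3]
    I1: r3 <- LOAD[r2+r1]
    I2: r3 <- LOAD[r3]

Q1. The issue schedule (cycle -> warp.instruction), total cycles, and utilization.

cycle 0: W0.I0
cycle 1: W1.I0
cycle 2: W2.I0
cycle 3: W2.I1
cycle 4: idle
cycle 5: idle
cycle 6: idle
cycle 7: idle
cycle 8: W0.I1
cycle 9: W0.I2
cycle 10: W1.I1
cycle 11: W2.I2
cycle 12: idle
cycle 13: idle
cycle 14: idle
cycle 15: idle
cycle 16: W0.I3
cycle 17: idle
cycle 18: W1.I2

Answer: 19 cycles, utilization 10/19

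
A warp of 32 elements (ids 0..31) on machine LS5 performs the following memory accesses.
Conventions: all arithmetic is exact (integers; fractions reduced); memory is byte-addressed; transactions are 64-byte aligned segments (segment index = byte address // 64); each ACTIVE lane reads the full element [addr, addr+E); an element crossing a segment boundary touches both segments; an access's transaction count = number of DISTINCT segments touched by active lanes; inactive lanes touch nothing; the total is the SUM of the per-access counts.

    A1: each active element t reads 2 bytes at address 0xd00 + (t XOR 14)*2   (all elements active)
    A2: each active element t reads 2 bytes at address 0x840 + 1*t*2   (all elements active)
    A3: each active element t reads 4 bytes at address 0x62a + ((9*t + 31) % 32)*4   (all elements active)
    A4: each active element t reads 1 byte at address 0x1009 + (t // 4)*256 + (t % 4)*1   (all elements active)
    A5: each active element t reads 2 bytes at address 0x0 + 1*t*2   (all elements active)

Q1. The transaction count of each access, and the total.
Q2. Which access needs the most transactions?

A1: 1 transaction
A2: 1 transaction
A3: 3 transactions
A4: 8 transactions
A5: 1 transaction

Answer: 1,1,3,8,1; total 14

Answer: A4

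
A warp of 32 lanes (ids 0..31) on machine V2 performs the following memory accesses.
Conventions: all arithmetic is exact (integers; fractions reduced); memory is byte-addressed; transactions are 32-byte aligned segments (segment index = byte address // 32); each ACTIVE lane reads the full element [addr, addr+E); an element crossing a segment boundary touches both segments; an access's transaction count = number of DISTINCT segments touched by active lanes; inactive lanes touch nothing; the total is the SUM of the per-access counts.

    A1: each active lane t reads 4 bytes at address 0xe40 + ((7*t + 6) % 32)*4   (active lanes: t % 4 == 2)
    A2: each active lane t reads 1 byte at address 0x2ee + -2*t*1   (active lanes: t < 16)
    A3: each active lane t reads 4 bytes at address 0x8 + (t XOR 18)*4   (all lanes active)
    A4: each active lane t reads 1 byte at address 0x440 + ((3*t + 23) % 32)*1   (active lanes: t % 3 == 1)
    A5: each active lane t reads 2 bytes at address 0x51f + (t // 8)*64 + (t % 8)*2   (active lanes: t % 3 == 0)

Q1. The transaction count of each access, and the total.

A1: 4 transactions
A2: 2 transactions
A3: 5 transactions
A4: 1 transaction
A5: 6 transactions

Answer: 4,2,5,1,6; total 18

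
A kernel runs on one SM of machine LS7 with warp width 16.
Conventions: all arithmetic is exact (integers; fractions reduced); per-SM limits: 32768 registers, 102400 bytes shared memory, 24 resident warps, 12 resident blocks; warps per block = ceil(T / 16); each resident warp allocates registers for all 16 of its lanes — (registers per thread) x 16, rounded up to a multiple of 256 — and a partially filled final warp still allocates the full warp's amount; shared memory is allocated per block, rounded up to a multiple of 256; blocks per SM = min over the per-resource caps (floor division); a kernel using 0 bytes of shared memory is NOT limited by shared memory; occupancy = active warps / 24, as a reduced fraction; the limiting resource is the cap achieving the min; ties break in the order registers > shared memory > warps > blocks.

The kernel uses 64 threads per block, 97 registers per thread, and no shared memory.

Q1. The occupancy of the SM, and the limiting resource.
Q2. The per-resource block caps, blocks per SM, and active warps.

Answer: occupancy 2/3, limited by registers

registers: 4 blocks
shared memory: no limit (kernel uses none)
warps: 6 blocks
blocks: 12 blocks

Answer: 4 blocks, 16 active warps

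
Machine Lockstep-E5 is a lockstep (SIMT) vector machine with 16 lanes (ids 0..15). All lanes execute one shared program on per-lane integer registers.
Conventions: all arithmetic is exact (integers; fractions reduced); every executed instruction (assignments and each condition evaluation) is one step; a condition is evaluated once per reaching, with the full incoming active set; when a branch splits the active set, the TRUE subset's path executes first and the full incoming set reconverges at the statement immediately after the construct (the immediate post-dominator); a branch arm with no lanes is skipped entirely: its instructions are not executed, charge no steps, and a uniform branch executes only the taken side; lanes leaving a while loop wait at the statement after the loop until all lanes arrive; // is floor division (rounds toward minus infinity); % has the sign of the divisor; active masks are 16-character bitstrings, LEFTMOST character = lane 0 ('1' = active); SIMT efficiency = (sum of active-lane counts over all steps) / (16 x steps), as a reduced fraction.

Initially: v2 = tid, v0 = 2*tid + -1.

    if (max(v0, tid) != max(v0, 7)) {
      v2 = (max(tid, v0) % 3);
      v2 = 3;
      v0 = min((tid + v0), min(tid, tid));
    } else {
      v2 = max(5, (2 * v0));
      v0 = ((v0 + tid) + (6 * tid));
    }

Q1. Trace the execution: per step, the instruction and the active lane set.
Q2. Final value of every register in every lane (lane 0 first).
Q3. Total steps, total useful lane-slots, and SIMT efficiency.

step 0: eval (max(v0, tid) != max(v0, 7)) 1111111111111111
step 1: v2 <- (max(tid, v0) % 3)     1111000000000000
step 2: v2 <- 3                      1111000000000000
step 3: v0 <- min((tid + v0), min(tid, tid)) 1111000000000000
step 4: v2 <- max(5, (2 * v0))       0000111111111111
step 5: v0 <- ((v0 + tid) + (6 * tid)) 0000111111111111

Answer: 6 steps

v2: 3,3,3,3,14,18,22,26,30,34,38,42,46,50,54,58
v0: -1,1,2,3,35,44,53,62,71,80,89,98,107,116,125,134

steps = 6; useful = 52; efficiency = 52/96 = 13/24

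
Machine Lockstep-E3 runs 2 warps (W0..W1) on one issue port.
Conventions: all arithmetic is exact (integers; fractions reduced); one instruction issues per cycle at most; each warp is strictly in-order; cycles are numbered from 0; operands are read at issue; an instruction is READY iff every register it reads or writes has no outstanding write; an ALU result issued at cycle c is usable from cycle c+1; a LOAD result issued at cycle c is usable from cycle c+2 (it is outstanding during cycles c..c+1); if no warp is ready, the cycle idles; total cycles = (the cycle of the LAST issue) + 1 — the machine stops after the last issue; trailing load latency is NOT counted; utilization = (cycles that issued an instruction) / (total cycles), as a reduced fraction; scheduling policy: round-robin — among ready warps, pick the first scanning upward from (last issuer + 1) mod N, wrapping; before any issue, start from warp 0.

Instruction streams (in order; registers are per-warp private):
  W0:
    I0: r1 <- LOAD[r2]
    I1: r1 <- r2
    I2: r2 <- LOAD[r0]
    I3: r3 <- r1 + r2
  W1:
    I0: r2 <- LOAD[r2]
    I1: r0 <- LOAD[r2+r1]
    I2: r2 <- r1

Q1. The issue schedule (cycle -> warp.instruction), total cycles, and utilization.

cycle 0: W0.I0
cycle 1: W1.I0
cycle 2: W0.I1
cycle 3: W1.I1
cycle 4: W0.I2
cycle 5: W1.I2
cycle 6: W0.I3

Answer: 7 cycles, utilization 1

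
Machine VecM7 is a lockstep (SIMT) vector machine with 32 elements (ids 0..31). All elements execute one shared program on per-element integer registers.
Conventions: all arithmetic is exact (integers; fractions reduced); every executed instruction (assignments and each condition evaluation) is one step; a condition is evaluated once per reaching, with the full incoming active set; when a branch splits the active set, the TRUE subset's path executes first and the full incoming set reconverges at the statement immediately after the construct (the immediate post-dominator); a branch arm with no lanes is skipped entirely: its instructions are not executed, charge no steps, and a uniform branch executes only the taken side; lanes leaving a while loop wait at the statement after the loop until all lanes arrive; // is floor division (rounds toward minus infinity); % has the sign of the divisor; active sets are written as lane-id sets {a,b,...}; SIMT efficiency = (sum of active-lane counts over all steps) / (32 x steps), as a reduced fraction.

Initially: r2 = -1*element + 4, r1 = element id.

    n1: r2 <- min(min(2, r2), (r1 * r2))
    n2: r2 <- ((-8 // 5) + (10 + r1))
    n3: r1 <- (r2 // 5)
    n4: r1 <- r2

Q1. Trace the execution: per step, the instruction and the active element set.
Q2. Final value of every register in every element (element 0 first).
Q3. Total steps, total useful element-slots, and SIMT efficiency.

step 0: r2 <- min(min(2, r2), (r1 * r2)) {0,1,2,3,4,5,6,7,8,9,10,11,12,13,14,15,16,17,18,19,20,21,22,23,24,25,26,27,28,29,30,31}
step 1: r2 <- ((-8 // 5) + (10 + r1)) {0,1,2,3,4,5,6,7,8,9,10,11,12,13,14,15,16,17,18,19,20,21,22,23,24,25,26,27,28,29,30,31}
step 2: r1 <- (r2 // 5)              {0,1,2,3,4,5,6,7,8,9,10,11,12,13,14,15,16,17,18,19,20,21,22,23,24,25,26,27,28,29,30,31}
step 3: r1 <- r2                     {0,1,2,3,4,5,6,7,8,9,10,11,12,13,14,15,16,17,18,19,20,21,22,23,24,25,26,27,28,29,30,31}

Answer: 4 steps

r2: 8,9,10,11,12,13,14,15,16,17,18,19,20,21,22,23,24,25,26,27,28,29,30,31,32,33,34,35,36,37,38,39
r1: 8,9,10,11,12,13,14,15,16,17,18,19,20,21,22,23,24,25,26,27,28,29,30,31,32,33,34,35,36,37,38,39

steps = 4; useful = 128; efficiency = 128/128 = 1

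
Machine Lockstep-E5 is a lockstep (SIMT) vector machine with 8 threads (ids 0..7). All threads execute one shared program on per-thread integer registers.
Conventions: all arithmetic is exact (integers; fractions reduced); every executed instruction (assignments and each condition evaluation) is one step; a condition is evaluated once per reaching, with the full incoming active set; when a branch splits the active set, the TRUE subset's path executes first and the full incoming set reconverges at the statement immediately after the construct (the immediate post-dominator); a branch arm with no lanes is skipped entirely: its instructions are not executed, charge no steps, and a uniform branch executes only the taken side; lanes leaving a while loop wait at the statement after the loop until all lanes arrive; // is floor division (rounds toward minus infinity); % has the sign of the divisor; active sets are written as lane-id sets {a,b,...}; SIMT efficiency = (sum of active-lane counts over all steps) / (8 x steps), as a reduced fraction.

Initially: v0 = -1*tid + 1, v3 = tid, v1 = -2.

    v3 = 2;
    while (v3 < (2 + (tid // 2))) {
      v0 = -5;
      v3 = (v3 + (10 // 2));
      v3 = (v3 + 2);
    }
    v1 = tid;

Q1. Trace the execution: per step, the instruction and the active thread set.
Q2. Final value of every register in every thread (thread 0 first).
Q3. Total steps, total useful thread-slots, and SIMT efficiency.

step 0: v3 <- 2                      {0,1,2,3,4,5,6,7}
step 1: eval (v3 < (2 + (tid // 2))) {0,1,2,3,4,5,6,7}
step 2: v0 <- -5                     {2,3,4,5,6,7}
step 3: v3 <- (v3 + (10 // 2))       {2,3,4,5,6,7}
step 4: v3 <- (v3 + 2)               {2,3,4,5,6,7}
step 5: eval (v3 < (2 + (tid // 2))) {2,3,4,5,6,7}
step 6: v1 <- tid                    {0,1,2,3,4,5,6,7}

Answer: 7 steps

v0: 1,0,-5,-5,-5,-5,-5,-5
v3: 2,2,9,9,9,9,9,9
v1: 0,1,2,3,4,5,6,7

steps = 7; useful = 48; efficiency = 48/56 = 6/7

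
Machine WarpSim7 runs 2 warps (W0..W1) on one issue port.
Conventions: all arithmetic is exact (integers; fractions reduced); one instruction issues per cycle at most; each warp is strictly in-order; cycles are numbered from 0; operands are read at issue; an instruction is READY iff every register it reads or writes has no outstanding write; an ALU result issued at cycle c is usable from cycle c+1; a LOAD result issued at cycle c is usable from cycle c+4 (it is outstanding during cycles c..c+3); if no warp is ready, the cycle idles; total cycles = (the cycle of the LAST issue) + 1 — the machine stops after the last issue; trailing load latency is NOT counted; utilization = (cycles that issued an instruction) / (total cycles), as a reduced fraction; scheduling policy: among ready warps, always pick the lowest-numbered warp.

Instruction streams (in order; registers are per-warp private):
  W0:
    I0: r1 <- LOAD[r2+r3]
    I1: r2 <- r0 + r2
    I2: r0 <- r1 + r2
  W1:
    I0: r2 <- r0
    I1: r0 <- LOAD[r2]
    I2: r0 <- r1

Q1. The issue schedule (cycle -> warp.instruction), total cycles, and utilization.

cycle 0: W0.I0
cycle 1: W0.I1
cycle 2: W1.I0
cycle 3: W1.I1
cycle 4: W0.I2
cycle 5: idle
cycle 6: idle
cycle 7: W1.I2

Answer: 8 cycles, utilization 3/4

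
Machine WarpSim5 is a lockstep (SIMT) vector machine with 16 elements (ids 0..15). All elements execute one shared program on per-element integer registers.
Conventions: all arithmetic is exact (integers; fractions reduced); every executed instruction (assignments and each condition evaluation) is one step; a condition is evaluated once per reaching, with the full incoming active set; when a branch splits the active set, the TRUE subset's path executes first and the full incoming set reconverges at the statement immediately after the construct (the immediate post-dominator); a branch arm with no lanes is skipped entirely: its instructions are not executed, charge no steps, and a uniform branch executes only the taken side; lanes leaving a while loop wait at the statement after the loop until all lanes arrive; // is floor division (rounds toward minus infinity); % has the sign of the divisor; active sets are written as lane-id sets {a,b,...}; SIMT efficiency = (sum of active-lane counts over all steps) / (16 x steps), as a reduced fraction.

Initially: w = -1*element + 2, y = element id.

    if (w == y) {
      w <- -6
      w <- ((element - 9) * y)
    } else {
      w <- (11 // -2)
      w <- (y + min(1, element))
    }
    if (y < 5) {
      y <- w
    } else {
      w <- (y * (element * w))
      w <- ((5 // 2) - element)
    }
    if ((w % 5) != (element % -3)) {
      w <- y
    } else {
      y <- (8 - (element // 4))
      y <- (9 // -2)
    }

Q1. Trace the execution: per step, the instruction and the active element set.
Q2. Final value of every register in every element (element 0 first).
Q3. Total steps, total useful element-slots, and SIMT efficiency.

step 0: eval (w == y)                {0,1,2,3,4,5,6,7,8,9,10,11,12,13,14,15}
step 1: w <- -6                      {1}
step 2: w <- ((element - 9) * y)     {1}
step 3: w <- (11 // -2)              {0,2,3,4,5,6,7,8,9,10,11,12,13,14,15}
step 4: w <- (y + min(1, element))   {0,2,3,4,5,6,7,8,9,10,11,12,13,14,15}
step 5: eval (y < 5)                 {0,1,2,3,4,5,6,7,8,9,10,11,12,13,14,15}
step 6: y <- w                       {0,1,2,3,4}
step 7: w <- (y * (element * w))     {5,6,7,8,9,10,11,12,13,14,15}
step 8: w <- ((5 // 2) - element)    {5,6,7,8,9,10,11,12,13,14,15}
step 9: eval ((w % 5) != (element % -3)) {0,1,2,3,4,5,6,7,8,9,10,11,12,13,14,15}
step 10: w <- y                       {1,2,3,4,5,6,7,8,9,10,11,13,14,15}
step 11: y <- (8 - (element // 4))    {0,12}
step 12: y <- (9 // -2)               {0,12}

Answer: 13 steps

w: 0,-8,3,4,5,5,6,7,8,9,10,11,-10,13,14,15
y: -5,-8,3,4,5,5,6,7,8,9,10,11,-5,13,14,15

steps = 13; useful = 125; efficiency = 125/208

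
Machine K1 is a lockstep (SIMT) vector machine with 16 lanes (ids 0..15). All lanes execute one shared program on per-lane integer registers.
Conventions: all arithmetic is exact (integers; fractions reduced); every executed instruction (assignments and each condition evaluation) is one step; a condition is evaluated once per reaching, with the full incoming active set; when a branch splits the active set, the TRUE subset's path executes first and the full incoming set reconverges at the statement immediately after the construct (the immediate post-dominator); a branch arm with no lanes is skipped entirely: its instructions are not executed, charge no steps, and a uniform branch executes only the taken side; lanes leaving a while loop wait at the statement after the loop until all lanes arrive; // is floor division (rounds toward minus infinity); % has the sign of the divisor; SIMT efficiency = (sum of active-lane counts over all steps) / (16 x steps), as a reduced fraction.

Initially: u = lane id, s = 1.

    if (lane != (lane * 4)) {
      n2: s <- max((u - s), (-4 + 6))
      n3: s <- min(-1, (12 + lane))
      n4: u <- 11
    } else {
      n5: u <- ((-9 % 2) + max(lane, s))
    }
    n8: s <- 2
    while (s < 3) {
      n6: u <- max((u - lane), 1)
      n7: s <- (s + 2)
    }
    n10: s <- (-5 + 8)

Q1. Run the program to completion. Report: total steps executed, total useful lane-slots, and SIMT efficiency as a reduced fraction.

Answer: 11 steps, 158 useful, 79/88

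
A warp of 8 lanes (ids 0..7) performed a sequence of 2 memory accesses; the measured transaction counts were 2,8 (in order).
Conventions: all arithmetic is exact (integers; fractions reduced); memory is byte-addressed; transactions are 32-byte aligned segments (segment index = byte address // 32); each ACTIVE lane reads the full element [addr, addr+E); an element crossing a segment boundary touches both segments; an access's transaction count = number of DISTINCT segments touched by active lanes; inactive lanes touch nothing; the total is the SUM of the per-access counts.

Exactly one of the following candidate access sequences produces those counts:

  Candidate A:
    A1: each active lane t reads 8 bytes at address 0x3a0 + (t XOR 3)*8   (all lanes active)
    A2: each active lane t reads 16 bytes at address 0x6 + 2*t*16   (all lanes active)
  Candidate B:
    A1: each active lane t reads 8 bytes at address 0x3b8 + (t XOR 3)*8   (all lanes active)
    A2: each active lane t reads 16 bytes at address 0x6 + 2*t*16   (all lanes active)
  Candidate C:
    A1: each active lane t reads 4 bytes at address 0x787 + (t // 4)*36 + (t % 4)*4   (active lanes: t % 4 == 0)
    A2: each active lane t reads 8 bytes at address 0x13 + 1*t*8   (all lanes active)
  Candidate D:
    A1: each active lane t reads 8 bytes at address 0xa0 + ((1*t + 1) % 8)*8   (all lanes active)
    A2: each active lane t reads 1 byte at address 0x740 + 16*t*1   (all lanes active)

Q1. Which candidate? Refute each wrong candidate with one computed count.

B: A1 gives 3 transactions, not 2
C: A2 gives 3 transactions, not 8
D: A2 gives 4 transactions, not 8
A: all counts match (2,8)

Answer: A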